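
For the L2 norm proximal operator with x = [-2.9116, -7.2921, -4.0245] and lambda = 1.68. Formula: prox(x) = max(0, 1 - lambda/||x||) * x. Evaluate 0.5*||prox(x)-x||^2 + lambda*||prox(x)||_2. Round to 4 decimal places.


Step 1: Compute ||x||.
||x|| = 8.8232
Step 2: Compute scaling factor.
scale = max(0, 1 - 1.68/8.8232) = 0.8096
Step 3: prox(x) = [-2.3572, -5.9036, -3.2582]
||prox(x)|| = 7.1432
Step 4: Proximal objective.
0.5*||prox-x||^2 = 1.4112
lambda*||prox|| = 12.0006
Total = 13.4118


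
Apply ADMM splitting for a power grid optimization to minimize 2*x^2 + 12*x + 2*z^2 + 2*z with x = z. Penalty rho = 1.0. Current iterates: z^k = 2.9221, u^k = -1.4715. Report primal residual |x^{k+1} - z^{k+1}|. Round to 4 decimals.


ADMM iteration with rho = 1.0, z^k = 2.9221, u^k = -1.4715
Step 1: x-update.
Minimize 2*x^2 + 12*x + (1.0/2)*(x - 2.9221 - 1.4715)^2
FOC: (2*2 + 1.0)*x = -12 + 1.0*(2.9221 + 1.4715)
x^{k+1} = -1.5213
Step 2: z-update.
Minimize 2*z^2 + 2*z + (1.0/2)*(-1.5213 - z - 1.4715)^2
FOC: (2*2 + 1.0)*z = -2 + 1.0*(-1.5213 - 1.4715)
z^{k+1} = -0.9986
Step 3: u-update.
u^{k+1} = -1.4715 - 1.5213 + 0.9986 = -1.9942
Step 4: Primal residual = |-1.5213 + 0.9986| = 0.5227


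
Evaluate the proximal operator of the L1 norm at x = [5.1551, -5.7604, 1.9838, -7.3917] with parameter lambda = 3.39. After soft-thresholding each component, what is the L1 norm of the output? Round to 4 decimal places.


Soft-thresholding with lambda = 3.39:
prox(5.1551) = sign(5.1551)*max(|5.1551| - 3.39, 0) = 1.7651
prox(-5.7604) = sign(-5.7604)*max(|-5.7604| - 3.39, 0) = -2.3704
prox(1.9838) = sign(1.9838)*max(|1.9838| - 3.39, 0) = 0.0
prox(-7.3917) = sign(-7.3917)*max(|-7.3917| - 3.39, 0) = -4.0017
prox(x) = [1.7651, -2.3704, 0.0, -4.0017]
||prox(x)||_1 = 1.7651 + 2.3704 + 0.0 + 4.0017 = 8.1372


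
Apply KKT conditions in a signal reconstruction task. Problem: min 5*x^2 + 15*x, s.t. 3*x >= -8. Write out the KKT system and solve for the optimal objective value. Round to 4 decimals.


Step 1: Try lambda = 0 (constraint inactive).
Stationarity: 2*5*x + 15 = 0
x* = -15/(2*5) = -1.5
Check constraint: 3*-1.5 = -4.5 >= -8 -- satisfied.
Step 2: Compute optimal value.
f(x*) = 5*(-1.5)^2 + 15*(-1.5) = -11.25


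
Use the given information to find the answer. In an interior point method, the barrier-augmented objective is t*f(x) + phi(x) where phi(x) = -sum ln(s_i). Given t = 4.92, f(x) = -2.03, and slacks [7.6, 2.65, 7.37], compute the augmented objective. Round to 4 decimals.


Step 1: Compute log-barrier.
ln values: [2.0281, 0.9746, 1.9974]
phi = -(2.0281 + 0.9746 + 1.9974) = -5.0001
Step 2: Compute augmented objective.
t*f(x) = 4.92*-2.03 = -9.9876
Total = -9.9876 - 5.0001 = -14.9877


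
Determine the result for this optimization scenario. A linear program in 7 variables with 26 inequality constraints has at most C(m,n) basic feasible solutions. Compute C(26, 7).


Each vertex corresponds to some choice of n active constraints out of m, so the number of vertices is at most C(m, n) = m! / (n!(m-n)!).
m = 26, n = 7
Numerator: 26 * 25 * 24 * 23 * 22 * 21 * 20
Denominator: 7! = 5040
C(26, 7) = 657800


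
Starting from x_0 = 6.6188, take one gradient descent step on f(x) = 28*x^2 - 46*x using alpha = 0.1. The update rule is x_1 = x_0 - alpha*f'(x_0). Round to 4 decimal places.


We compute the gradient at x_0 and apply the update.
f'(x) = 56*x - 46
f'(6.6188) = 56*6.6188 - 46 = 324.6528
x_1 = 6.6188 - 0.1*324.6528 = -25.8465


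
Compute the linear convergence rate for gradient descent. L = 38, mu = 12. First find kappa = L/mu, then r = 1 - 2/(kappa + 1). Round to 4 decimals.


Step 1: Compute the condition number.
kappa = L/mu = 38/12 = 3.1667
Step 2: Compute the convergence rate.
r = 1 - 2/(kappa + 1) = 1 - 2*mu/(L + mu) = (L - mu)/(L + mu) = 26/50 = 0.52


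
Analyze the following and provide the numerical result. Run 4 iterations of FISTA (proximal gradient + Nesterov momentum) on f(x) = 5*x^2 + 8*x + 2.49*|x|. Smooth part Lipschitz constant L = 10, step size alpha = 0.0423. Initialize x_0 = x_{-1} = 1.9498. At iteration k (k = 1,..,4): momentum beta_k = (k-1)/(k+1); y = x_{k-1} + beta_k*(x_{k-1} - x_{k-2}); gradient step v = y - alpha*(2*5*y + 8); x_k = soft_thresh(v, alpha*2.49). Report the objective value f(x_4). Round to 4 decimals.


FISTA on f(x) = 5*x^2 + 8*x + 2.49*|x|
L = 10, alpha = 0.0423
Iteration 1: beta = 0.0, y = 1.9498 + 0.0*(1.9498 - 1.9498) = 1.9498
  grad(y) = 27.498, v = y - alpha*grad = 0.7866
  prox(v) = soft_thresh(0.7866, 0.1053) = 0.6813
Iteration 2: beta = 0.3333, y = 0.6813 + 0.3333*(0.6813 - 1.9498) = 0.2585
  grad(y) = 10.5848, v = y - alpha*grad = -0.1893
  prox(v) = soft_thresh(-0.1893, 0.1053) = -0.0839
Iteration 3: beta = 0.5, y = -0.0839 + 0.5*(-0.0839 - 0.6813) = -0.4666
  grad(y) = 3.3345, v = y - alpha*grad = -0.6076
  prox(v) = soft_thresh(-0.6076, 0.1053) = -0.5023
Iteration 4: beta = 0.6, y = -0.5023 + 0.6*(-0.5023 + 0.0839) = -0.7533
  grad(y) = 0.4672, v = y - alpha*grad = -0.773
  prox(v) = soft_thresh(-0.773, 0.1053) = -0.6677
f(x_4) = 5*(-0.6677)^2 + 8*(-0.6677) + 2.49*|-0.6677| = -1.4499


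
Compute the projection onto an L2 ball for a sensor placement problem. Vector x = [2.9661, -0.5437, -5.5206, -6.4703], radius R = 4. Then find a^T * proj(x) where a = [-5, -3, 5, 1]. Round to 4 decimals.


Step 1: Compute ||x|| (intermediates to 6 decimals).
||x|| = sqrt(2.9661^2 + (-0.5437)^2 + (-5.5206)^2 + (-6.4703)^2) = 9.024143
Step 2: Project.
Since ||x|| > R, scale = R/||x|| = 4/9.024143 = 0.443255, proj(x) = scale * x
proj(x) = [1.314739, -0.240998, -2.447034, -2.867993]
Step 3: Dot product.
a^T * proj(x) = -5*1.314739 - 3*(-0.240998) + 5*(-2.447034) + 1*(-2.867993) = -20.9539


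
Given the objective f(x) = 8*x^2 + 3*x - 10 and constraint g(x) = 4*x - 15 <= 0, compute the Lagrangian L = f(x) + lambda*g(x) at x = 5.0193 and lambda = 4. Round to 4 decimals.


Step 1: Evaluate f(x).
f(5.0193) = 8*5.0193^2 + 3*5.0193 - 10 = 206.6049
Step 2: Evaluate g(x).
g(5.0193) = 4*5.0193 - 15 = 5.0772
Step 3: Compute Lagrangian.
L = 206.6049 + 4*5.0772 = 226.9137


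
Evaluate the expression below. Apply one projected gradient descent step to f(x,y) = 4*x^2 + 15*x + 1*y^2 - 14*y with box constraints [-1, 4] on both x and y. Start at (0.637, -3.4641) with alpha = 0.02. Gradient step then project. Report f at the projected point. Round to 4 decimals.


Step 1: Compute gradient at (0.637, -3.4641).
grad_x = 2*4*0.637 + 15 = 20.096
grad_y = 2*1*-3.4641 - 14 = -20.9282
Step 2: Gradient step.
x_raw = 0.637 - 0.02*20.096 = 0.2351
y_raw = -3.4641 - 0.02*-20.9282 = -3.0455
Step 3: Project onto [-1, 4].
x_proj = clip(0.2351) = 0.2351
y_proj = clip(-3.0455) = -1.0
Step 4: Evaluate f.
f(0.2351, -1.0) = 18.7473


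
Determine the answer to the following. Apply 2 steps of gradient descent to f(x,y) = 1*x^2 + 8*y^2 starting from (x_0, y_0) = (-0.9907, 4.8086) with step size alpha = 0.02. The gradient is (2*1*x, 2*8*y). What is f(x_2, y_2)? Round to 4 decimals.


Gradient descent on f(x,y) = 1*x^2 + 8*y^2.
Starting point: (-0.9907, 4.8086), alpha = 0.02
Step 1: grad_x = 2*1*-0.9907 = -1.9814, grad_y = 2*8*4.8086 = 76.9376
  x_1 = -0.9907 - 0.02*-1.9814 = -0.9511
  y_1 = 4.8086 - 0.02*76.9376 = 3.2698
Step 2: grad_x = 2*1*-0.9511 = -1.9021, grad_y = 2*8*3.2698 = 52.3176
  x_2 = -0.9511 - 0.02*-1.9021 = -0.913
  y_2 = 3.2698 - 0.02*52.3176 = 2.2235
f(-0.913, 2.2235) = 1*(-0.913)^2 + 8*2.2235^2 = 40.3851


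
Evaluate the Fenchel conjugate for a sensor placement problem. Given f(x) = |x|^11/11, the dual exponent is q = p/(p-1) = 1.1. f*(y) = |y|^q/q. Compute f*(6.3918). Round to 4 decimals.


The conjugate exponent q satisfies 1/p + 1/q = 1.
p = 11, so q = 11/(11 - 1) = 1.1
|y|^q = 6.3918^1.1 = 7.6946
f*(6.3918) = 7.6946 / 1.1 = 6.9951


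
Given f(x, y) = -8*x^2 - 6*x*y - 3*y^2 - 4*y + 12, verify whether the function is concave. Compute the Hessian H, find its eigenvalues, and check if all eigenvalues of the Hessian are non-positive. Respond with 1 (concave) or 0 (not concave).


The Hessian of f(x,y) = -8*x^2 - 6*x*y - 3*y^2 - 4*y + 12 is:
H = [[-16, -6], [-6, -6]]
Trace = -16 - 6 = -22
Determinant = -16*-6 - (-6)^2 = 60
Discriminant = (-22)^2 - 4*60 = 244.0
Eigenvalues: lambda_1 = -18.8102, lambda_2 = -3.1898
The function is concave.

1


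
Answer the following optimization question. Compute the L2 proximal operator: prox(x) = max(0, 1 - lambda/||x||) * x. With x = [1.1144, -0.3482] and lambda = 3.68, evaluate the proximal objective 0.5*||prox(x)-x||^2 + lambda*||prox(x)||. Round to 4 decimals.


Step 1: Compute ||x||.
||x|| = 1.1675
Step 2: Compute scaling factor.
scale = max(0, 1 - 3.68/1.1675) = 0.0
Step 3: prox(x) = [0.0, -0.0]
||prox(x)|| = 0.0
Step 4: Proximal objective.
0.5*||prox-x||^2 = 0.6816
lambda*||prox|| = 0.0
Total = 0.6816


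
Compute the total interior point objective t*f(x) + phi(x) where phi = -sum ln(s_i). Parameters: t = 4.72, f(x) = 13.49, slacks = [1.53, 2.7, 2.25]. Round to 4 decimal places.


Step 1: Compute log-barrier.
ln values: [0.4253, 0.9933, 0.8109]
phi = -(0.4253 + 0.9933 + 0.8109) = -2.2294
Step 2: Compute augmented objective.
t*f(x) = 4.72*13.49 = 63.6728
Total = 63.6728 - 2.2294 = 61.4434


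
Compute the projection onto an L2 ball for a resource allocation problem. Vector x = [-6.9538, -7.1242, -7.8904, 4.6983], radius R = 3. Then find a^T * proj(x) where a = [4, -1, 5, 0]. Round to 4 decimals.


Step 1: Compute ||x|| (intermediates to 6 decimals).
||x|| = sqrt((-6.9538)^2 + (-7.1242)^2 + (-7.8904)^2 + 4.6983^2) = 13.544076
Step 2: Project.
Since ||x|| > R, scale = R/||x|| = 3/13.544076 = 0.221499, proj(x) = scale * x
proj(x) = [-1.54026, -1.578003, -1.747716, 1.040669]
Step 3: Dot product.
a^T * proj(x) = 4*(-1.54026) - 1*(-1.578003) + 5*(-1.747716) + 0*1.040669 = -13.3216


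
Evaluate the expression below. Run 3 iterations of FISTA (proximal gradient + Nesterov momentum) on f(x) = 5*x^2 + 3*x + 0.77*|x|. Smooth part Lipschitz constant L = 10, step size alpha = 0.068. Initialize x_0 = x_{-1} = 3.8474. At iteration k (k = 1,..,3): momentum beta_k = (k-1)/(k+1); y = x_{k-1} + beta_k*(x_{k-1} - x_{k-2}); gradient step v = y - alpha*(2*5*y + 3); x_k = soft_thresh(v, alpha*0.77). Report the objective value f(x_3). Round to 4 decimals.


FISTA on f(x) = 5*x^2 + 3*x + 0.77*|x|
L = 10, alpha = 0.068
Iteration 1: beta = 0.0, y = 3.8474 + 0.0*(3.8474 - 3.8474) = 3.8474
  grad(y) = 41.474, v = y - alpha*grad = 1.0272
  prox(v) = soft_thresh(1.0272, 0.0524) = 0.9748
Iteration 2: beta = 0.3333, y = 0.9748 + 0.3333*(0.9748 - 3.8474) = 0.0173
  grad(y) = 3.1728, v = y - alpha*grad = -0.1985
  prox(v) = soft_thresh(-0.1985, 0.0524) = -0.1461
Iteration 3: beta = 0.5, y = -0.1461 + 0.5*(-0.1461 - 0.9748) = -0.7066
  grad(y) = -4.0657, v = y - alpha*grad = -0.4301
  prox(v) = soft_thresh(-0.4301, 0.0524) = -0.3777
f(x_3) = 5*(-0.3777)^2 + 3*(-0.3777) + 0.77*|-0.3777| = -0.1289


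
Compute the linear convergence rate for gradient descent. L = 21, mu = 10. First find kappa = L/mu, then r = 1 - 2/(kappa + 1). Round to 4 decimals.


Step 1: Compute the condition number.
kappa = L/mu = 21/10 = 2.1
Step 2: Compute the convergence rate.
r = 1 - 2/(kappa + 1) = 1 - 2*mu/(L + mu) = (L - mu)/(L + mu) = 11/31 = 0.3548


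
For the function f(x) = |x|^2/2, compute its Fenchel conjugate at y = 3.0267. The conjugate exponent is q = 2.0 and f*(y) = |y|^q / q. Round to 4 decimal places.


The conjugate exponent q satisfies 1/p + 1/q = 1.
p = 2, so q = 2/(2 - 1) = 2.0
|y|^q = 3.0267^2.0 = 9.1609
f*(3.0267) = 9.1609 / 2.0 = 4.5805


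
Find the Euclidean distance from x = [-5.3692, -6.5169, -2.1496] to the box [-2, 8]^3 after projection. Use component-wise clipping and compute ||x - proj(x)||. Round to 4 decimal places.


Project each component onto [-2, 8].
clip(-5.3692) = -2.0, clip(-6.5169) = -2.0, clip(-2.1496) = -2.0
Projection = [-2.0, -2.0, -2.0]
Squared diffs: [11.3515, 20.4024, 0.0224]
Distance = sqrt(31.7763) = 5.637


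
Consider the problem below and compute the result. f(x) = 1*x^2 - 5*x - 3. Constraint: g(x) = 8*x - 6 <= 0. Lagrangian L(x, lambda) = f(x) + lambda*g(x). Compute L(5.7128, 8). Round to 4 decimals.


Step 1: Evaluate f(x).
f(5.7128) = 1*5.7128^2 - 5*5.7128 - 3 = 1.0721
Step 2: Evaluate g(x).
g(5.7128) = 8*5.7128 - 6 = 39.7024
Step 3: Compute Lagrangian.
L = 1.0721 + 8*39.7024 = 318.6913


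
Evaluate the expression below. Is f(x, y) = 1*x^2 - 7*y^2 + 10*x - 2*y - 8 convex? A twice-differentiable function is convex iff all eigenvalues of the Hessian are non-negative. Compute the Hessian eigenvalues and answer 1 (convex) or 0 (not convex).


The Hessian of f(x,y) = 1*x^2 - 7*y^2 + 10*x - 2*y - 8 is:
H = [[2, 0], [0, -14]]
Trace = 2 - 14 = -12
Determinant = 2*-14 - (0)^2 = -28
Discriminant = (-12)^2 - 4*-28 = 256.0
Eigenvalues: lambda_1 = -14.0, lambda_2 = 2.0
The function is not convex.

0


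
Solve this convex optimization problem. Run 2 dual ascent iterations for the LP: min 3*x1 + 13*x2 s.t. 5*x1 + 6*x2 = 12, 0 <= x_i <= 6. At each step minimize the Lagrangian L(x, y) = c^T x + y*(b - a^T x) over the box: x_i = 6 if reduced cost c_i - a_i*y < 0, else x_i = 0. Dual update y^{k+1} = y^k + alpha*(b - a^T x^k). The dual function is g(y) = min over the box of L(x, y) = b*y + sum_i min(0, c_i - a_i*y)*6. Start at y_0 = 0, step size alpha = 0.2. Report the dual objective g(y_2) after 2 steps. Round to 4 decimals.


Dual ascent for LP: min 3*x1 + 13*x2, 5*x1 + 6*x2 = 12, 0 <= x_i <= 6
Step 1: y^k = 0.0, reduced costs: (3.0, 13.0)
  x^k = (0.0, 0.0), subgradient = b - a^T x = 12.0
  y^{k+1} = 0.0 + 0.2*12.0 = 2.4
Step 2: y^k = 2.4, reduced costs: (-9.0, -1.4)
  x^k = (6.0, 6.0), subgradient = b - a^T x = -54.0
  y^{k+1} = 2.4 + 0.2*-54.0 = -8.4
Dual objective at y_2 = -8.4: reduced costs (45.0, 63.4), box minimizer x = (0.0, 0.0)
g(y_2) = b*y + (c1 - a1*y)*x1 + (c2 - a2*y)*x2 = 12*(-8.4) + 45.0*0.0 + 63.4*0.0 = -100.8 + 0.0 + 0.0 = -100.8


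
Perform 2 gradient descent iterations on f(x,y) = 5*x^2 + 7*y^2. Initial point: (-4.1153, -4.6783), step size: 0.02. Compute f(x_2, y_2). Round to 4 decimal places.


Gradient descent on f(x,y) = 5*x^2 + 7*y^2.
Starting point: (-4.1153, -4.6783), alpha = 0.02
Step 1: grad_x = 2*5*-4.1153 = -41.153, grad_y = 2*7*-4.6783 = -65.4962
  x_1 = -4.1153 - 0.02*-41.153 = -3.2922
  y_1 = -4.6783 - 0.02*-65.4962 = -3.3684
Step 2: grad_x = 2*5*-3.2922 = -32.9224, grad_y = 2*7*-3.3684 = -47.1573
  x_2 = -3.2922 - 0.02*-32.9224 = -2.6338
  y_2 = -3.3684 - 0.02*-47.1573 = -2.4252
f(-2.6338, -2.4252) = 5*(-2.6338)^2 + 7*(-2.4252)^2 = 75.8565


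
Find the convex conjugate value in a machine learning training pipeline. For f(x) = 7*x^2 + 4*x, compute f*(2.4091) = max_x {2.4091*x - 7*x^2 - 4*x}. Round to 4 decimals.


f*(y) = sup_x {y*x - a*x^2 - b*x} = sup_x {(y-b)*x - a*x^2}
FOC: (y - b) - 2a*x = 0 => x* = (y - b)/(2a)
x* = (2.4091 - 4)/(2*7) = -0.1136
f*(2.4091) = (y-b)^2/(4a) = (2.4091 - 4)^2/(4*7)
= 2.531/28 = 0.0904


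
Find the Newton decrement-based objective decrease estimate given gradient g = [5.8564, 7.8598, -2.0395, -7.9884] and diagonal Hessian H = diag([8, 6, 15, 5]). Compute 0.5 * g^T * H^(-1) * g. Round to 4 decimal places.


Step 1: H is diagonal, so H^(-1) * g = [0.7321, 1.31, -0.136, -1.5977].
Step 2: g^T H^(-1) g = sum_i g_i^2 / H_ii
  = (5.8564)^2/8 + (7.8598)^2/6 + (-2.0395)^2/15 + (-7.9884)^2/5
  = 4.2872 + 10.2961 + 0.2773 + 12.7629 = 27.6235
Step 3: Objective decrease = 0.5 * g^T H^(-1) g = 13.8117


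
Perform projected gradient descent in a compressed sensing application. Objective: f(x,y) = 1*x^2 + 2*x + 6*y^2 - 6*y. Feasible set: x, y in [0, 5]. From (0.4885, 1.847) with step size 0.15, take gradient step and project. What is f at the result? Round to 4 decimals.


Step 1: Compute gradient at (0.4885, 1.847).
grad_x = 2*1*0.4885 + 2 = 2.977
grad_y = 2*6*1.847 - 6 = 16.164
Step 2: Gradient step.
x_raw = 0.4885 - 0.15*2.977 = 0.042
y_raw = 1.847 - 0.15*16.164 = -0.5776
Step 3: Project onto [0, 5].
x_proj = clip(0.042) = 0.042
y_proj = clip(-0.5776) = 0.0
Step 4: Evaluate f.
f(0.042, 0.0) = 0.0857


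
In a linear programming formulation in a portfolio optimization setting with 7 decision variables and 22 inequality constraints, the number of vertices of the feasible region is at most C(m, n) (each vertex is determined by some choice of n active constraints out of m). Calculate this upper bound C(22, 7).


Each vertex corresponds to some choice of n active constraints out of m, so the number of vertices is at most C(m, n) = m! / (n!(m-n)!).
m = 22, n = 7
Numerator: 22 * 21 * 20 * 19 * 18 * 17 * 16
Denominator: 7! = 5040
C(22, 7) = 170544


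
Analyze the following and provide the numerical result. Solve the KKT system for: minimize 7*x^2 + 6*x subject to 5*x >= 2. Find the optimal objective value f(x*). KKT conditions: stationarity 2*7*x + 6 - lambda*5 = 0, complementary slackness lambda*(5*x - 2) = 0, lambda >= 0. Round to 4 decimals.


Step 1: Try lambda = 0 (constraint inactive).
x_unc = -6/(2*7) = -0.4286
Check: 5*-0.4286 = -2.143 < 2 -- violated!
Step 2: Constraint must be active: 5*x = 2
x* = 2/5 = 0.4
lambda = (2*7*0.4 + 6)/5 = 2.32
Step 3: Compute optimal value.
f(x*) = 7*0.4^2 + 6*0.4 = 3.52


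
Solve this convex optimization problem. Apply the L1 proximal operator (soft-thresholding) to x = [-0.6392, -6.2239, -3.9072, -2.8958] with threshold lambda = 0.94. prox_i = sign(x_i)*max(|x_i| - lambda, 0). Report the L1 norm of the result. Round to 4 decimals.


Soft-thresholding with lambda = 0.94:
prox(-0.6392) = sign(-0.6392)*max(|-0.6392| - 0.94, 0) = 0.0
prox(-6.2239) = sign(-6.2239)*max(|-6.2239| - 0.94, 0) = -5.2839
prox(-3.9072) = sign(-3.9072)*max(|-3.9072| - 0.94, 0) = -2.9672
prox(-2.8958) = sign(-2.8958)*max(|-2.8958| - 0.94, 0) = -1.9558
prox(x) = [0.0, -5.2839, -2.9672, -1.9558]
||prox(x)||_1 = 0.0 + 5.2839 + 2.9672 + 1.9558 = 10.2069


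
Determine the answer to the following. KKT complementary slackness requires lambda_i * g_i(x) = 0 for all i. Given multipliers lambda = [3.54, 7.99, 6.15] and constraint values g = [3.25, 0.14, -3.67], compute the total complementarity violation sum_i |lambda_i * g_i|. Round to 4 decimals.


KKT complementary slackness check:
lambda_1 * g_1 = 3.54 * 3.25 = 11.505
lambda_2 * g_2 = 7.99 * 0.14 = 1.1186
lambda_3 * g_3 = 6.15 * -3.67 = -22.5705
Total violation = 11.505 + 1.1186 + 22.5705 = 35.1941


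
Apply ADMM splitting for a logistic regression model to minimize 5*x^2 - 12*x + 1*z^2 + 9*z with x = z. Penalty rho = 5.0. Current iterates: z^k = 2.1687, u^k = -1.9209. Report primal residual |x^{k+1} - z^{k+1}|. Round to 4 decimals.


ADMM iteration with rho = 5.0, z^k = 2.1687, u^k = -1.9209
Step 1: x-update.
Minimize 5*x^2 - 12*x + (5.0/2)*(x - 2.1687 - 1.9209)^2
FOC: (2*5 + 5.0)*x = 12 + 5.0*(2.1687 + 1.9209)
x^{k+1} = 2.1632
Step 2: z-update.
Minimize 1*z^2 + 9*z + (5.0/2)*(2.1632 - z - 1.9209)^2
FOC: (2*1 + 5.0)*z = -9 + 5.0*(2.1632 - 1.9209)
z^{k+1} = -1.1126
Step 3: u-update.
u^{k+1} = -1.9209 + 2.1632 + 1.1126 = 1.3549
Step 4: Primal residual = |2.1632 + 1.1126| = 3.2758


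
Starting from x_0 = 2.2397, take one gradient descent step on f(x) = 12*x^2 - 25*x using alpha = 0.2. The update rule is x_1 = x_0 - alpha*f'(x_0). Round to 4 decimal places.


We compute the gradient at x_0 and apply the update.
f'(x) = 24*x - 25
f'(2.2397) = 24*2.2397 - 25 = 28.7528
x_1 = 2.2397 - 0.2*28.7528 = -3.5109


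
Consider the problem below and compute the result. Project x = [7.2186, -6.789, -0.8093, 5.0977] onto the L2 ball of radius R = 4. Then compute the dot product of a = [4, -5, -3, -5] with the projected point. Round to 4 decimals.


Step 1: Compute ||x|| (intermediates to 6 decimals).
||x|| = sqrt(7.2186^2 + (-6.789)^2 + (-0.8093)^2 + 5.0977^2) = 11.173192
Step 2: Project.
Since ||x|| > R, scale = R/||x|| = 4/11.173192 = 0.358, proj(x) = scale * x
proj(x) = [2.584259, -2.430462, -0.289729, 1.824977]
Step 3: Dot product.
a^T * proj(x) = 4*2.584259 - 5*(-2.430462) - 3*(-0.289729) - 5*1.824977 = 14.2336


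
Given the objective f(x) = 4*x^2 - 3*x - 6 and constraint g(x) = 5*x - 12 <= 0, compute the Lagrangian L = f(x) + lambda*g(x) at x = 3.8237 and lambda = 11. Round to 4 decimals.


Step 1: Evaluate f(x).
f(3.8237) = 4*3.8237^2 - 3*3.8237 - 6 = 41.0116
Step 2: Evaluate g(x).
g(3.8237) = 5*3.8237 - 12 = 7.1185
Step 3: Compute Lagrangian.
L = 41.0116 + 11*7.1185 = 119.3151


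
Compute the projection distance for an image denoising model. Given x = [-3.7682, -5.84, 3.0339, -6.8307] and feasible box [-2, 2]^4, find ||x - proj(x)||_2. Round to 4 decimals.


Project each component onto [-2, 2].
clip(-3.7682) = -2.0, clip(-5.84) = -2.0, clip(3.0339) = 2.0, clip(-6.8307) = -2.0
Projection = [-2.0, -2.0, 2.0, -2.0]
Squared diffs: [3.1265, 14.7456, 1.0689, 23.3357]
Distance = sqrt(42.2767) = 6.5021


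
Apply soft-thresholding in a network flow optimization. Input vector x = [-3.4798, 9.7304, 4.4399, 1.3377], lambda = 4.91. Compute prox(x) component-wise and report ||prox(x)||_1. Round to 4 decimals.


Soft-thresholding with lambda = 4.91:
prox(-3.4798) = sign(-3.4798)*max(|-3.4798| - 4.91, 0) = 0.0
prox(9.7304) = sign(9.7304)*max(|9.7304| - 4.91, 0) = 4.8204
prox(4.4399) = sign(4.4399)*max(|4.4399| - 4.91, 0) = 0.0
prox(1.3377) = sign(1.3377)*max(|1.3377| - 4.91, 0) = 0.0
prox(x) = [0.0, 4.8204, 0.0, 0.0]
||prox(x)||_1 = 0.0 + 4.8204 + 0.0 + 0.0 = 4.8204


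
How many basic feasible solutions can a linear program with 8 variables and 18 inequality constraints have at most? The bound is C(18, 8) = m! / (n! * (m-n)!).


Each vertex corresponds to some choice of n active constraints out of m, so the number of vertices is at most C(m, n) = m! / (n!(m-n)!).
m = 18, n = 8
Numerator: 18 * 17 * 16 * 15 * 14 * 13 * 12 * 11
Denominator: 8! = 40320
C(18, 8) = 43758


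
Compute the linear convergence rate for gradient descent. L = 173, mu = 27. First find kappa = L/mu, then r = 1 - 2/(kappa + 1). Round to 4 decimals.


Step 1: Compute the condition number.
kappa = L/mu = 173/27 = 6.4074
Step 2: Compute the convergence rate.
r = 1 - 2/(kappa + 1) = 1 - 2*mu/(L + mu) = (L - mu)/(L + mu) = 146/200 = 0.73


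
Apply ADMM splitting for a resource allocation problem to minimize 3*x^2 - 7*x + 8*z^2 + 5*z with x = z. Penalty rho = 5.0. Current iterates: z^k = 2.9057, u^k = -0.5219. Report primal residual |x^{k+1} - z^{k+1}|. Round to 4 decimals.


ADMM iteration with rho = 5.0, z^k = 2.9057, u^k = -0.5219
Step 1: x-update.
Minimize 3*x^2 - 7*x + (5.0/2)*(x - 2.9057 - 0.5219)^2
FOC: (2*3 + 5.0)*x = 7 + 5.0*(2.9057 + 0.5219)
x^{k+1} = 2.1944
Step 2: z-update.
Minimize 8*z^2 + 5*z + (5.0/2)*(2.1944 - z - 0.5219)^2
FOC: (2*8 + 5.0)*z = -5 + 5.0*(2.1944 - 0.5219)
z^{k+1} = 0.1601
Step 3: u-update.
u^{k+1} = -0.5219 + 2.1944 - 0.1601 = 1.5124
Step 4: Primal residual = |2.1944 - 0.1601| = 2.0343


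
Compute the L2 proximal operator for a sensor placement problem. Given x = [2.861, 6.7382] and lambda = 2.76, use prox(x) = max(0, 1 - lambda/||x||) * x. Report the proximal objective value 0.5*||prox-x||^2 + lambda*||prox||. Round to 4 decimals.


Step 1: Compute ||x||.
||x|| = 7.3204
Step 2: Compute scaling factor.
scale = max(0, 1 - 2.76/7.3204) = 0.623
Step 3: prox(x) = [1.7823, 4.1977]
||prox(x)|| = 4.5604
Step 4: Proximal objective.
0.5*||prox-x||^2 = 3.8088
lambda*||prox|| = 12.5867
Total = 16.3956


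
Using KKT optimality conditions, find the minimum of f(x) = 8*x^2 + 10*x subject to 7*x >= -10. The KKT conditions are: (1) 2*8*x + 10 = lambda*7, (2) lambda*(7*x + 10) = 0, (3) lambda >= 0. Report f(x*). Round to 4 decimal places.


Step 1: Try lambda = 0 (constraint inactive).
Stationarity: 2*8*x + 10 = 0
x* = -10/(2*8) = -0.625
Check constraint: 7*-0.625 = -4.375 >= -10 -- satisfied.
Step 2: Compute optimal value.
f(x*) = 8*(-0.625)^2 + 10*(-0.625) = -3.125


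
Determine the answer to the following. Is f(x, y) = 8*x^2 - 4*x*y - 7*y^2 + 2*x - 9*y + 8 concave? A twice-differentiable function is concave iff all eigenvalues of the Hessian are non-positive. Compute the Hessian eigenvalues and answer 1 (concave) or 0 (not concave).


The Hessian of f(x,y) = 8*x^2 - 4*x*y - 7*y^2 + 2*x - 9*y + 8 is:
H = [[16, -4], [-4, -14]]
Trace = 16 - 14 = 2
Determinant = 16*-14 - (-4)^2 = -240
Discriminant = (2)^2 - 4*-240 = 964.0
Eigenvalues: lambda_1 = -14.5242, lambda_2 = 16.5242
The function is not concave.

0


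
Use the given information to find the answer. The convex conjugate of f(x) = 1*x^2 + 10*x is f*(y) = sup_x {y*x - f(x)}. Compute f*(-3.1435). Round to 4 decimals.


f*(y) = sup_x {y*x - a*x^2 - b*x} = sup_x {(y-b)*x - a*x^2}
FOC: (y - b) - 2a*x = 0 => x* = (y - b)/(2a)
x* = (-3.1435 - 10)/(2*1) = -6.5718
f*(-3.1435) = (y-b)^2/(4a) = (-3.1435 - 10)^2/(4*1)
= 172.7516/4 = 43.1879


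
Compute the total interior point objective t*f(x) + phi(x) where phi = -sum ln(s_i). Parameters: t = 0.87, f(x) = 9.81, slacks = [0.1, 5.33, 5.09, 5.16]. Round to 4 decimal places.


Step 1: Compute log-barrier.
ln values: [-2.3026, 1.6734, 1.6273, 1.6409]
phi = -(-2.3026 + 1.6734 + 1.6273 + 1.6409) = -2.639
Step 2: Compute augmented objective.
t*f(x) = 0.87*9.81 = 8.5347
Total = 8.5347 - 2.639 = 5.8957


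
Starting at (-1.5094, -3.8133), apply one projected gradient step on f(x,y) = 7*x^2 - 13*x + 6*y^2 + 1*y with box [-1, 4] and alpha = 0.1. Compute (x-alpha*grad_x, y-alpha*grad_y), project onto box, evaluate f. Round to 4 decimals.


Step 1: Compute gradient at (-1.5094, -3.8133).
grad_x = 2*7*-1.5094 - 13 = -34.1316
grad_y = 2*6*-3.8133 + 1 = -44.7596
Step 2: Gradient step.
x_raw = -1.5094 - 0.1*-34.1316 = 1.9038
y_raw = -3.8133 - 0.1*-44.7596 = 0.6627
Step 3: Project onto [-1, 4].
x_proj = clip(1.9038) = 1.9038
y_proj = clip(0.6627) = 0.6627
Step 4: Evaluate f.
f(1.9038, 0.6627) = 3.9186


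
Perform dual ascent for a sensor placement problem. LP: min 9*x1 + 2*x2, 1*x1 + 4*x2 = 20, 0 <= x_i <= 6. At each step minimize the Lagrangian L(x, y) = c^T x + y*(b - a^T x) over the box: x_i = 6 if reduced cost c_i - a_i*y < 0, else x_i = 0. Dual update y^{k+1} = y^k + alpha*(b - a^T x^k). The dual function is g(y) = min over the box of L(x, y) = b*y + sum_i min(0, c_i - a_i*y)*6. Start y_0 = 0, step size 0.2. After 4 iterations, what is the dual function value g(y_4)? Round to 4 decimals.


Dual ascent for LP: min 9*x1 + 2*x2, 1*x1 + 4*x2 = 20, 0 <= x_i <= 6
Step 1: y^k = 0.0, reduced costs: (9.0, 2.0)
  x^k = (0.0, 0.0), subgradient = b - a^T x = 20.0
  y^{k+1} = 0.0 + 0.2*20.0 = 4.0
Step 2: y^k = 4.0, reduced costs: (5.0, -14.0)
  x^k = (0.0, 6.0), subgradient = b - a^T x = -4.0
  y^{k+1} = 4.0 + 0.2*-4.0 = 3.2
Step 3: y^k = 3.2, reduced costs: (5.8, -10.8)
  x^k = (0.0, 6.0), subgradient = b - a^T x = -4.0
  y^{k+1} = 3.2 + 0.2*-4.0 = 2.4
Step 4: y^k = 2.4, reduced costs: (6.6, -7.6)
  x^k = (0.0, 6.0), subgradient = b - a^T x = -4.0
  y^{k+1} = 2.4 + 0.2*-4.0 = 1.6
Dual objective at y_4 = 1.6: reduced costs (7.4, -4.4), box minimizer x = (0.0, 6.0)
g(y_4) = b*y + (c1 - a1*y)*x1 + (c2 - a2*y)*x2 = 20*1.6 + 7.4*0.0 + (-4.4)*6.0 = 32.0 + 0.0 - 26.4 = 5.6


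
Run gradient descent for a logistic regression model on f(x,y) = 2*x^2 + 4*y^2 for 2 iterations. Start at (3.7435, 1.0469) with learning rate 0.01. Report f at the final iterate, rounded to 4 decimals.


Gradient descent on f(x,y) = 2*x^2 + 4*y^2.
Starting point: (3.7435, 1.0469), alpha = 0.01
Step 1: grad_x = 2*2*3.7435 = 14.974, grad_y = 2*4*1.0469 = 8.3752
  x_1 = 3.7435 - 0.01*14.974 = 3.5938
  y_1 = 1.0469 - 0.01*8.3752 = 0.9631
Step 2: grad_x = 2*2*3.5938 = 14.375, grad_y = 2*4*0.9631 = 7.7052
  x_2 = 3.5938 - 0.01*14.375 = 3.45
  y_2 = 0.9631 - 0.01*7.7052 = 0.8861
f(3.45, 0.8861) = 2*3.45^2 + 4*0.8861^2 = 26.9458


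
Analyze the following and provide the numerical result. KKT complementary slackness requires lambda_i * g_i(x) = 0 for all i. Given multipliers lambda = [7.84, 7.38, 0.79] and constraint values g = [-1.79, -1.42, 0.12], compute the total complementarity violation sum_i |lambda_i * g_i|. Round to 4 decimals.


KKT complementary slackness check:
lambda_1 * g_1 = 7.84 * -1.79 = -14.0336
lambda_2 * g_2 = 7.38 * -1.42 = -10.4796
lambda_3 * g_3 = 0.79 * 0.12 = 0.0948
Total violation = 14.0336 + 10.4796 + 0.0948 = 24.608


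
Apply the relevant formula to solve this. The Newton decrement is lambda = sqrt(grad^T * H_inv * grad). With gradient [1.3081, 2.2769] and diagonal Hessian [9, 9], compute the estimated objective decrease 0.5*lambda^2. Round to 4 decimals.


Step 1: H is diagonal, so H^(-1) * g = [0.1453, 0.253].
Step 2: g^T H^(-1) g = sum_i g_i^2 / H_ii
  = (1.3081)^2/9 + (2.2769)^2/9
  = 0.1901 + 0.576 = 0.7662
Step 3: Objective decrease = 0.5 * g^T H^(-1) g = 0.3831


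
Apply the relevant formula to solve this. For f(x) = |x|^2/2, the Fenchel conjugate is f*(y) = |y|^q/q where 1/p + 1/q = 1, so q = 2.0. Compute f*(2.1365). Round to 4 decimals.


The conjugate exponent q satisfies 1/p + 1/q = 1.
p = 2, so q = 2/(2 - 1) = 2.0
|y|^q = 2.1365^2.0 = 4.5646
f*(2.1365) = 4.5646 / 2.0 = 2.2823


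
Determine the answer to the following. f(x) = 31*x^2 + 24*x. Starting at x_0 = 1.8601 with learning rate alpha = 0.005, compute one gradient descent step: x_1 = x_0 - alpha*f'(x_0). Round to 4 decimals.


We compute the gradient at x_0 and apply the update.
f'(x) = 62*x + 24
f'(1.8601) = 62*1.8601 + 24 = 139.3262
x_1 = 1.8601 - 0.005*139.3262 = 1.1635


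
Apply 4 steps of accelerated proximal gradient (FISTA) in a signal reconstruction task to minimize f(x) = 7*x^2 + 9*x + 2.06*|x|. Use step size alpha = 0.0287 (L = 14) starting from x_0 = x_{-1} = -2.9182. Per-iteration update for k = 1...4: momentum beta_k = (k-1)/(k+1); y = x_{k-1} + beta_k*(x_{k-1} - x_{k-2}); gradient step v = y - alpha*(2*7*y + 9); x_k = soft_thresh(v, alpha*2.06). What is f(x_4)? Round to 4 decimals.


FISTA on f(x) = 7*x^2 + 9*x + 2.06*|x|
L = 14, alpha = 0.0287
Iteration 1: beta = 0.0, y = -2.9182 + 0.0*(-2.9182 + 2.9182) = -2.9182
  grad(y) = -31.8548, v = y - alpha*grad = -2.004
  prox(v) = soft_thresh(-2.004, 0.0591) = -1.9448
Iteration 2: beta = 0.3333, y = -1.9448 + 0.3333*(-1.9448 + 2.9182) = -1.6204
  grad(y) = -13.6855, v = y - alpha*grad = -1.2276
  prox(v) = soft_thresh(-1.2276, 0.0591) = -1.1685
Iteration 3: beta = 0.5, y = -1.1685 + 0.5*(-1.1685 + 1.9448) = -0.7803
  grad(y) = -1.9245, v = y - alpha*grad = -0.7251
  prox(v) = soft_thresh(-0.7251, 0.0591) = -0.666
Iteration 4: beta = 0.6, y = -0.666 + 0.6*(-0.666 + 1.1685) = -0.3644
  grad(y) = 3.8977, v = y - alpha*grad = -0.4763
  prox(v) = soft_thresh(-0.4763, 0.0591) = -0.4172
f(x_4) = 7*(-0.4172)^2 + 9*(-0.4172) + 2.06*|-0.4172| = -1.677


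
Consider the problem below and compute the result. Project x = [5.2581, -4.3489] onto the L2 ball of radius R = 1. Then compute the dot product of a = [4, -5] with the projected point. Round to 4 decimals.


Step 1: Compute ||x|| (intermediates to 6 decimals).
||x|| = sqrt(5.2581^2 + (-4.3489)^2) = 6.823529
Step 2: Project.
Since ||x|| > R, scale = R/||x|| = 1/6.823529 = 0.146552, proj(x) = scale * x
proj(x) = [0.770585, -0.63734]
Step 3: Dot product.
a^T * proj(x) = 4*0.770585 - 5*(-0.63734) = 6.269


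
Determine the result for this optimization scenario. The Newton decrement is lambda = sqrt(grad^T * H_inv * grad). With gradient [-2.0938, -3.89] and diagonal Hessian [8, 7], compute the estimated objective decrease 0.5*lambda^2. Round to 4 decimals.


Step 1: H is diagonal, so H^(-1) * g = [-0.2617, -0.5557].
Step 2: g^T H^(-1) g = sum_i g_i^2 / H_ii
  = (-2.0938)^2/8 + (-3.89)^2/7
  = 0.548 + 2.1617 = 2.7097
Step 3: Objective decrease = 0.5 * g^T H^(-1) g = 1.3549


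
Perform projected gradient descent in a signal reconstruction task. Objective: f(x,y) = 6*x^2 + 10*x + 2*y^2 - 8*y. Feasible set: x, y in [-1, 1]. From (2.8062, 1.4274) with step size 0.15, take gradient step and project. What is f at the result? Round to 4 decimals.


Step 1: Compute gradient at (2.8062, 1.4274).
grad_x = 2*6*2.8062 + 10 = 43.6744
grad_y = 2*2*1.4274 - 8 = -2.2904
Step 2: Gradient step.
x_raw = 2.8062 - 0.15*43.6744 = -3.745
y_raw = 1.4274 - 0.15*-2.2904 = 1.771
Step 3: Project onto [-1, 1].
x_proj = clip(-3.745) = -1.0
y_proj = clip(1.771) = 1.0
Step 4: Evaluate f.
f(-1.0, 1.0) = -10.0


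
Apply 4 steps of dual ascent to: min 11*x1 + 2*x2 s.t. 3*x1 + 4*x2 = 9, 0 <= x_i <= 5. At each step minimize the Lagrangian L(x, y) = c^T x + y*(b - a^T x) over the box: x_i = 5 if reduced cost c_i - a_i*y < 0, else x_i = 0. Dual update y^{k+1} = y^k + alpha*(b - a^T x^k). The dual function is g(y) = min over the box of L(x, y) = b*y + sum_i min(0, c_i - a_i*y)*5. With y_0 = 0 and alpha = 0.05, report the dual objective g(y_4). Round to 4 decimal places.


Dual ascent for LP: min 11*x1 + 2*x2, 3*x1 + 4*x2 = 9, 0 <= x_i <= 5
Step 1: y^k = 0.0, reduced costs: (11.0, 2.0)
  x^k = (0.0, 0.0), subgradient = b - a^T x = 9.0
  y^{k+1} = 0.0 + 0.05*9.0 = 0.45
Step 2: y^k = 0.45, reduced costs: (9.65, 0.2)
  x^k = (0.0, 0.0), subgradient = b - a^T x = 9.0
  y^{k+1} = 0.45 + 0.05*9.0 = 0.9
Step 3: y^k = 0.9, reduced costs: (8.3, -1.6)
  x^k = (0.0, 5.0), subgradient = b - a^T x = -11.0
  y^{k+1} = 0.9 + 0.05*-11.0 = 0.35
Step 4: y^k = 0.35, reduced costs: (9.95, 0.6)
  x^k = (0.0, 0.0), subgradient = b - a^T x = 9.0
  y^{k+1} = 0.35 + 0.05*9.0 = 0.8
Dual objective at y_4 = 0.8: reduced costs (8.6, -1.2), box minimizer x = (0.0, 5.0)
g(y_4) = b*y + (c1 - a1*y)*x1 + (c2 - a2*y)*x2 = 9*0.8 + 8.6*0.0 + (-1.2)*5.0 = 7.2 + 0.0 - 6.0 = 1.2


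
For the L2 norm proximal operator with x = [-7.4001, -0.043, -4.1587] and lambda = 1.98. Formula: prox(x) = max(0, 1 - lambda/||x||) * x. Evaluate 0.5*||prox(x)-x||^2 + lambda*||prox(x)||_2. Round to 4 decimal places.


Step 1: Compute ||x||.
||x|| = 8.4887
Step 2: Compute scaling factor.
scale = max(0, 1 - 1.98/8.4887) = 0.7667
Step 3: prox(x) = [-5.674, -0.033, -3.1887]
||prox(x)|| = 6.5087
Step 4: Proximal objective.
0.5*||prox-x||^2 = 1.9602
lambda*||prox|| = 12.8872
Total = 14.8474


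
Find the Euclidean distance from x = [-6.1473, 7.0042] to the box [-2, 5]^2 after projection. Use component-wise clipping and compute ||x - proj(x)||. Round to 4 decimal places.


Project each component onto [-2, 5].
clip(-6.1473) = -2.0, clip(7.0042) = 5.0
Projection = [-2.0, 5.0]
Squared diffs: [17.2001, 4.0168]
Distance = sqrt(21.2169) = 4.6062


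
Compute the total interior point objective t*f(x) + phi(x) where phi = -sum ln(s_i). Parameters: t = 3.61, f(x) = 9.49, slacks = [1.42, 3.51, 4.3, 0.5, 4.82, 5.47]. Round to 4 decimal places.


Step 1: Compute log-barrier.
ln values: [0.3507, 1.2556, 1.4586, -0.6931, 1.5728, 1.6993]
phi = -(0.3507 + 1.2556 + 1.4586 - 0.6931 + 1.5728 + 1.6993) = -5.6438
Step 2: Compute augmented objective.
t*f(x) = 3.61*9.49 = 34.2589
Total = 34.2589 - 5.6438 = 28.6151


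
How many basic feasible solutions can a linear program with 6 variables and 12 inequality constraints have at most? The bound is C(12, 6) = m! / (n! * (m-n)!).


Each vertex corresponds to some choice of n active constraints out of m, so the number of vertices is at most C(m, n) = m! / (n!(m-n)!).
m = 12, n = 6
Numerator: 12 * 11 * 10 * 9 * 8 * 7
Denominator: 6! = 720
C(12, 6) = 924


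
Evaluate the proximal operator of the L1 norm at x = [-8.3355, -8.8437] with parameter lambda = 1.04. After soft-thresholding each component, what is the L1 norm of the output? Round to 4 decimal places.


Soft-thresholding with lambda = 1.04:
prox(-8.3355) = sign(-8.3355)*max(|-8.3355| - 1.04, 0) = -7.2955
prox(-8.8437) = sign(-8.8437)*max(|-8.8437| - 1.04, 0) = -7.8037
prox(x) = [-7.2955, -7.8037]
||prox(x)||_1 = 7.2955 + 7.8037 = 15.0992


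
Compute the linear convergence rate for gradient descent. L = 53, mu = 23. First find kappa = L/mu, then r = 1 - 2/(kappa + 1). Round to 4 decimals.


Step 1: Compute the condition number.
kappa = L/mu = 53/23 = 2.3043
Step 2: Compute the convergence rate.
r = 1 - 2/(kappa + 1) = 1 - 2*mu/(L + mu) = (L - mu)/(L + mu) = 30/76 = 0.3947


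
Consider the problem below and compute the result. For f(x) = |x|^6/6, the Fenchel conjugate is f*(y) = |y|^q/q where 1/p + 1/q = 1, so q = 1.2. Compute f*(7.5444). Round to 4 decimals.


The conjugate exponent q satisfies 1/p + 1/q = 1.
p = 6, so q = 6/(6 - 1) = 1.2
|y|^q = 7.5444^1.2 = 11.3019
f*(7.5444) = 11.3019 / 1.2 = 9.4182


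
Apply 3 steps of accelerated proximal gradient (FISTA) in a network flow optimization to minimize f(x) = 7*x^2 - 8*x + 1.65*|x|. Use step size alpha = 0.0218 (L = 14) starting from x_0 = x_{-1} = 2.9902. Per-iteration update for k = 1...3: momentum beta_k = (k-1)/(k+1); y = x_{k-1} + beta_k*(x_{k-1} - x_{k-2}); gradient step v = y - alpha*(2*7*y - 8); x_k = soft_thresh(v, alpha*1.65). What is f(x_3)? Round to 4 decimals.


FISTA on f(x) = 7*x^2 - 8*x + 1.65*|x|
L = 14, alpha = 0.0218
Iteration 1: beta = 0.0, y = 2.9902 + 0.0*(2.9902 - 2.9902) = 2.9902
  grad(y) = 33.8628, v = y - alpha*grad = 2.252
  prox(v) = soft_thresh(2.252, 0.036) = 2.216
Iteration 2: beta = 0.3333, y = 2.216 + 0.3333*(2.216 - 2.9902) = 1.958
  grad(y) = 19.4115, v = y - alpha*grad = 1.5348
  prox(v) = soft_thresh(1.5348, 0.036) = 1.4988
Iteration 3: beta = 0.5, y = 1.4988 + 0.5*(1.4988 - 2.216) = 1.1402
  grad(y) = 7.9631, v = y - alpha*grad = 0.9666
  prox(v) = soft_thresh(0.9666, 0.036) = 0.9307
f(x_3) = 7*0.9307^2 - 8*0.9307 + 1.65*|0.9307| = 0.1532


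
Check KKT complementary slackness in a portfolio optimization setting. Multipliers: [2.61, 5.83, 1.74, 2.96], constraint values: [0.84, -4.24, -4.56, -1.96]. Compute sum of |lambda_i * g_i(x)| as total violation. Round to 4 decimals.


KKT complementary slackness check:
lambda_1 * g_1 = 2.61 * 0.84 = 2.1924
lambda_2 * g_2 = 5.83 * -4.24 = -24.7192
lambda_3 * g_3 = 1.74 * -4.56 = -7.9344
lambda_4 * g_4 = 2.96 * -1.96 = -5.8016
Total violation = 2.1924 + 24.7192 + 7.9344 + 5.8016 = 40.6476


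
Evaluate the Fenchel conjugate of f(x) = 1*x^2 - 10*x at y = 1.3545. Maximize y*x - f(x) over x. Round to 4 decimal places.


f*(y) = sup_x {y*x - a*x^2 - b*x} = sup_x {(y-b)*x - a*x^2}
FOC: (y - b) - 2a*x = 0 => x* = (y - b)/(2a)
x* = (1.3545 + 10)/(2*1) = 5.6773
f*(1.3545) = (y-b)^2/(4a) = (1.3545 + 10)^2/(4*1)
= 128.9247/4 = 32.2312


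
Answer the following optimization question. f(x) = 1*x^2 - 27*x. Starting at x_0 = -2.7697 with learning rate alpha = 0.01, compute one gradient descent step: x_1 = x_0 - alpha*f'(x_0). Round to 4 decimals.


We compute the gradient at x_0 and apply the update.
f'(x) = 2*x - 27
f'(-2.7697) = 2*-2.7697 - 27 = -32.5394
x_1 = -2.7697 - 0.01*-32.5394 = -2.4443


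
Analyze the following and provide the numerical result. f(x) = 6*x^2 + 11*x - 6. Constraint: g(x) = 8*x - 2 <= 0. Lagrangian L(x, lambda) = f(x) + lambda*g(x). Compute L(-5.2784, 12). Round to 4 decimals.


Step 1: Evaluate f(x).
f(-5.2784) = 6*(-5.2784)^2 + 11*(-5.2784) - 6 = 103.1066
Step 2: Evaluate g(x).
g(-5.2784) = 8*-5.2784 - 2 = -44.2272
Step 3: Compute Lagrangian.
L = 103.1066 + 12*-44.2272 = -427.6198


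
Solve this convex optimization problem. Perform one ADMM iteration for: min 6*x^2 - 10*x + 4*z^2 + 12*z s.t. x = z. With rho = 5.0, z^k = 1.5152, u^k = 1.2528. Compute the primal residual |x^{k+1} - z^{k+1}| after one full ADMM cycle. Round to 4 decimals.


ADMM iteration with rho = 5.0, z^k = 1.5152, u^k = 1.2528
Step 1: x-update.
Minimize 6*x^2 - 10*x + (5.0/2)*(x - 1.5152 + 1.2528)^2
FOC: (2*6 + 5.0)*x = 10 + 5.0*(1.5152 - 1.2528)
x^{k+1} = 0.6654
Step 2: z-update.
Minimize 4*z^2 + 12*z + (5.0/2)*(0.6654 - z + 1.2528)^2
FOC: (2*4 + 5.0)*z = -12 + 5.0*(0.6654 + 1.2528)
z^{k+1} = -0.1853
Step 3: u-update.
u^{k+1} = 1.2528 + 0.6654 + 0.1853 = 2.1035
Step 4: Primal residual = |0.6654 + 0.1853| = 0.8507


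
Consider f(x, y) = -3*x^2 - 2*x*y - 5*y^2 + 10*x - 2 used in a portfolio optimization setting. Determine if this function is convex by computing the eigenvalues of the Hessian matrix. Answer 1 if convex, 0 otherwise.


The Hessian of f(x,y) = -3*x^2 - 2*x*y - 5*y^2 + 10*x - 2 is:
H = [[-6, -2], [-2, -10]]
Trace = -6 - 10 = -16
Determinant = -6*-10 - (-2)^2 = 56
Discriminant = (-16)^2 - 4*56 = 32.0
Eigenvalues: lambda_1 = -10.8284, lambda_2 = -5.1716
The function is not convex.

0
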